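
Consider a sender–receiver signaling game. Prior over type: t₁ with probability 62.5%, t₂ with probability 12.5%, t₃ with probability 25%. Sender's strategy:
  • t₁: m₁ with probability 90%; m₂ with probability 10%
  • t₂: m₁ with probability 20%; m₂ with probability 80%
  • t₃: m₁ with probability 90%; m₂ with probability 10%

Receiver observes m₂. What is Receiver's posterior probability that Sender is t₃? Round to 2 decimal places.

0.13

P(m₂) = 0.625·0.1 + 0.125·0.8 + 0.25·0.1 = 0.1875
P(t₃ | m₂) = (0.25·0.1) / 0.1875 = 0.025 / 0.1875 = 0.133333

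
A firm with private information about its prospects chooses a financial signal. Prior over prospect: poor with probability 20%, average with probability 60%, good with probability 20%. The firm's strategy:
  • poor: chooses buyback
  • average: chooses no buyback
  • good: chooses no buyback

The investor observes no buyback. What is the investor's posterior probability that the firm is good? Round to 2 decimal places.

0.25

Apply Bayes' rule using the sender's strategy as the likelihood.
P(no buyback) = 0.2·0 + 0.6·1 + 0.2·1 = 0.8
P(good | no buyback) = (0.2·1) / 0.8 = 0.2 / 0.8 = 0.25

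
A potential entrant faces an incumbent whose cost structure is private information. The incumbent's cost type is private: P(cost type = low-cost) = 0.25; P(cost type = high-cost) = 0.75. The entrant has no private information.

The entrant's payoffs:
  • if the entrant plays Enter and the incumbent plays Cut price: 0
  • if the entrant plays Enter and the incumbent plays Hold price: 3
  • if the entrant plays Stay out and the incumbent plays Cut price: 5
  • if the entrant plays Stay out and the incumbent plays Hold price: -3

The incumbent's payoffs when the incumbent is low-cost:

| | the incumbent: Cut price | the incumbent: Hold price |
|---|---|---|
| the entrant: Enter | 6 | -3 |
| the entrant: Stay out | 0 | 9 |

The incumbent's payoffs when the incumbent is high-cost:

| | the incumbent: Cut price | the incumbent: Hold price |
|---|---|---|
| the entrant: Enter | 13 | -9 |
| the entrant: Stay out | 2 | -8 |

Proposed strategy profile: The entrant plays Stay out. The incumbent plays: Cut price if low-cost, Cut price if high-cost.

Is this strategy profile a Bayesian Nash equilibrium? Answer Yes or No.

A profile is a BNE iff every type of every player is best-responding given beliefs about the other side.
The entrant plays Stay out: E[Stay out] = 0.25·(5) + 0.75·(5) = 5; E[Enter] = 0. Best-responding. ✓
The incumbent (cost type low-cost), facing Stay out: Cut price gives 0, Hold price gives 9. Proposed Cut price is not best — profitable deviation exists. ✗
The incumbent (cost type high-cost), facing Stay out: Cut price gives 2, Hold price gives -8. Proposed Cut price is best. ✓

No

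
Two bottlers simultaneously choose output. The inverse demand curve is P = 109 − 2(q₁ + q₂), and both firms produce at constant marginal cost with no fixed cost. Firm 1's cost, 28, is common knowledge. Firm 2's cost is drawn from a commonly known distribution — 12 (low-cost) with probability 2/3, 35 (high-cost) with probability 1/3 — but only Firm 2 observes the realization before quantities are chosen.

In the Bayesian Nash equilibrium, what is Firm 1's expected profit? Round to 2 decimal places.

Firm 2 with cost c maximizes (109 − 2(q₁+q₂) − c)·q₂, giving q₂(c) = (109 − c − 2q₁)/4.
E[c₂] = 2/3·12 + 1/3·35 = 19.6667
Firm 1's FOC against E[q₂] yields q₁ = (109 − 2·28 + E[c₂])/6 = (109 − 56 + 19.6667)/6 = 12.1111.
E[P] = 109 − 2·(q₁ + E[q₂]) = 52.2222; Firm 1's expected profit = (E[P] − 28)·q₁ = (52.2222 − 28)·12.1111 = 293.358.

293.36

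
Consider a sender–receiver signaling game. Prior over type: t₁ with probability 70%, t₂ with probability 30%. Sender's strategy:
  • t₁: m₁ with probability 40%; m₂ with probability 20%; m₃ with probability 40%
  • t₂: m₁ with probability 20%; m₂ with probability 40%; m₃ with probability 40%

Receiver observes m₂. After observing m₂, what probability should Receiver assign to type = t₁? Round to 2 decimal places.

P(m₂) = 0.7·0.2 + 0.3·0.4 = 0.26
P(t₁ | m₂) = (0.7·0.2) / 0.26 = 0.14 / 0.26 = 0.538462

0.54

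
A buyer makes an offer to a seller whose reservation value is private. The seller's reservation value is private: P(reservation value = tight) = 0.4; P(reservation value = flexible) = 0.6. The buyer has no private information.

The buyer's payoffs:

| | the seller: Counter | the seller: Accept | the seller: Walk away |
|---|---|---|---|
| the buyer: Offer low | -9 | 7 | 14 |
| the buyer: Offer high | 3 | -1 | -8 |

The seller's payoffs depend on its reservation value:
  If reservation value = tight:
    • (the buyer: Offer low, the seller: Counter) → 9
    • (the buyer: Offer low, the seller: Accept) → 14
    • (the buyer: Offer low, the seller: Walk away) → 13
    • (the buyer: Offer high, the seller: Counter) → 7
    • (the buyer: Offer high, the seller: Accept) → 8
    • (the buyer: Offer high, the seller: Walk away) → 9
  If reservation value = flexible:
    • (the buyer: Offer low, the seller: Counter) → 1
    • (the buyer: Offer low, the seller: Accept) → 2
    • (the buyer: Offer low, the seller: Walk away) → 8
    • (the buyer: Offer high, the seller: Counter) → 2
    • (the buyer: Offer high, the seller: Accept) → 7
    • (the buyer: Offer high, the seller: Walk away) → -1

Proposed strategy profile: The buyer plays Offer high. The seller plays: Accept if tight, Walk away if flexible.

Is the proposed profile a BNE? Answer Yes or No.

The buyer plays Offer high: E[Offer high] = 0.4·(-1) + 0.6·(-8) = -5.2; E[Offer low] = 11.2. Not best-responding. ✗
The seller (reservation value tight), facing Offer high: Counter gives 7, Accept gives 8, Walk away gives 9. Proposed Accept is not best — profitable deviation exists. ✗
The seller (reservation value flexible), facing Offer high: Counter gives 2, Accept gives 7, Walk away gives -1. Proposed Walk away is not best — profitable deviation exists. ✗

No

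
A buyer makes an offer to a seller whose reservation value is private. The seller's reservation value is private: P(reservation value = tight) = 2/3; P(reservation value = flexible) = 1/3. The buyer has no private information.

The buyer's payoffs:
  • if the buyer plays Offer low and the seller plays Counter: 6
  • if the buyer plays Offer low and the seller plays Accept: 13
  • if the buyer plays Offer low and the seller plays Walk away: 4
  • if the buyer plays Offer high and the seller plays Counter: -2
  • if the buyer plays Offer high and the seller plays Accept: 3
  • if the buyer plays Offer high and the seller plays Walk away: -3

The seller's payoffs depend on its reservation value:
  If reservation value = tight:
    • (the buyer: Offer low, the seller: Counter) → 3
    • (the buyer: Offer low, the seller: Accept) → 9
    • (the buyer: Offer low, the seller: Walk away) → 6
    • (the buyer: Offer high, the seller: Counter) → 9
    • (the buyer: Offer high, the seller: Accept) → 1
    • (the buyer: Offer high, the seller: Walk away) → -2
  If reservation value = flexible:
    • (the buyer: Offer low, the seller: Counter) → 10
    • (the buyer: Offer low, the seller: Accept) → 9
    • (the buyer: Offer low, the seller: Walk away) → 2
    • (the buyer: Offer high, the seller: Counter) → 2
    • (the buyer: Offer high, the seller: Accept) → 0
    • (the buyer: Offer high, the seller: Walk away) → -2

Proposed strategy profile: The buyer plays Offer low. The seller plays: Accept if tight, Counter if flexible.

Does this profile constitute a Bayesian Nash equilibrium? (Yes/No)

The buyer plays Offer low: E[Offer low] = 2/3·(13) + 1/3·(6) = 32/3; E[Offer high] = 4/3. Best-responding. ✓
The seller (reservation value tight), facing Offer low: Counter gives 3, Accept gives 9, Walk away gives 6. Proposed Accept is best. ✓
The seller (reservation value flexible), facing Offer low: Counter gives 10, Accept gives 9, Walk away gives 2. Proposed Counter is best. ✓

Yes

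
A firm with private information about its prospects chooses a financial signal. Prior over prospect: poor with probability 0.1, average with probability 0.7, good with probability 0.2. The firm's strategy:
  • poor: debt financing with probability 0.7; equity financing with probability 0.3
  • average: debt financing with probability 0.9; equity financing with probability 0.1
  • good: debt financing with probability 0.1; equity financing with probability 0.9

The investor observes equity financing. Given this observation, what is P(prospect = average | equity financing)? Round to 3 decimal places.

Apply Bayes' rule using the sender's strategy as the likelihood.
P(equity financing) = 0.1·0.3 + 0.7·0.1 + 0.2·0.9 = 0.28
P(average | equity financing) = (0.7·0.1) / 0.28 = 0.07 / 0.28 = 0.25

0.250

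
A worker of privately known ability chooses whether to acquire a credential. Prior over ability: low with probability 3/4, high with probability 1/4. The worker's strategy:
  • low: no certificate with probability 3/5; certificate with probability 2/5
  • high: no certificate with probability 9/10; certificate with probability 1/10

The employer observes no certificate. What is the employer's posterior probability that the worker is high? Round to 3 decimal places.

0.333

P(no certificate) = (3/4)·(3/5) + (1/4)·(9/10) = 27/40
P(high | no certificate) = ((1/4)·(9/10)) / (27/40) = (9/40) / (27/40) = 1/3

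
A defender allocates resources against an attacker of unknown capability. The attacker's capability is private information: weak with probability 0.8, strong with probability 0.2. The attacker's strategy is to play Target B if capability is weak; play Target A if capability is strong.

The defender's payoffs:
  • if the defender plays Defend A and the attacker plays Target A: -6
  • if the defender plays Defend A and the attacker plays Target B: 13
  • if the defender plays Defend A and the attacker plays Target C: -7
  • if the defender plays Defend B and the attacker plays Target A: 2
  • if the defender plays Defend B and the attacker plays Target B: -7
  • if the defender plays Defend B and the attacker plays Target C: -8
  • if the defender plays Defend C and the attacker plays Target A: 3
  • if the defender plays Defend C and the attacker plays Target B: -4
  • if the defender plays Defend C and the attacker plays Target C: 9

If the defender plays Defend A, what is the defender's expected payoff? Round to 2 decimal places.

Take the expectation over the attacker's capability, weighting each type's action by its prior probability.
E[Defend A] = 0.8·13 + 0.2·(-6) = 10.4 + (-1.2) = 9.2

9.20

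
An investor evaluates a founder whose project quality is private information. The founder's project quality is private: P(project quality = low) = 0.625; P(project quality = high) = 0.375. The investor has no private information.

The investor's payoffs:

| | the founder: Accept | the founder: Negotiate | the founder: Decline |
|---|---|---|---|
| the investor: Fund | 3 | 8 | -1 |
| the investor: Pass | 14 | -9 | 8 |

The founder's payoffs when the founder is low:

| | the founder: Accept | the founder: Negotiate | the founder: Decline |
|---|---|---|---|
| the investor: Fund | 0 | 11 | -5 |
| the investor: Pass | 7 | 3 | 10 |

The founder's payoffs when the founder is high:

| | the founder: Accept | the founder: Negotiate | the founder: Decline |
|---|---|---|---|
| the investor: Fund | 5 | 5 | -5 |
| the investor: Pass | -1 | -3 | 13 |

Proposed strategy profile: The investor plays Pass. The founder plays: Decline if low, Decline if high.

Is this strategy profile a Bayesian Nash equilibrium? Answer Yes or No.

The investor plays Pass: E[Pass] = 0.625·(8) + 0.375·(8) = 8; E[Fund] = -1. Best-responding. ✓
The founder (project quality low), facing Pass: Accept gives 7, Negotiate gives 3, Decline gives 10. Proposed Decline is best. ✓
The founder (project quality high), facing Pass: Accept gives -1, Negotiate gives -3, Decline gives 13. Proposed Decline is best. ✓

Yes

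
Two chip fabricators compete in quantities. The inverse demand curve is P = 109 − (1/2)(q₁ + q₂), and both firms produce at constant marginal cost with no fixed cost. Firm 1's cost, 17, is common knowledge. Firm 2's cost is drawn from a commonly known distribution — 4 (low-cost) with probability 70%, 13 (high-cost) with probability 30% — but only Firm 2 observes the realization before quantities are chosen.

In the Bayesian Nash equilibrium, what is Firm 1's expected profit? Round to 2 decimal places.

1483.31

Type-c best response for Firm 2: q₂(c) = (109 − c) − q₁/2.
Firm 1 maximizes expected profit; its first-order condition is 109 − q₁ − (1/2)E[q₂] − 17 = 0.
Substituting E[q₂] and solving: E[c₂] = 6.7, so q₁ = (109 − 2·17 + 6.7)/(3/2) = 54.4667.
E[P] = 109 − (1/2)·(q₁ + E[q₂]) = 44.2333; Firm 1's expected profit = (E[P] − 17)·q₁ = (44.2333 − 17)·54.4667 = 1483.31.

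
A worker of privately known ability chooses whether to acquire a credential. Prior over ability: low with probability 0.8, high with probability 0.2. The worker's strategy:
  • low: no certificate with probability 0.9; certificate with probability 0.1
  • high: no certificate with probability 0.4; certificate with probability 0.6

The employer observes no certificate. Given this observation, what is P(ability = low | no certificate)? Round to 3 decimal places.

0.900

Apply Bayes' rule using the sender's strategy as the likelihood.
P(no certificate) = 0.8·0.9 + 0.2·0.4 = 0.8
P(low | no certificate) = (0.8·0.9) / 0.8 = 0.72 / 0.8 = 0.9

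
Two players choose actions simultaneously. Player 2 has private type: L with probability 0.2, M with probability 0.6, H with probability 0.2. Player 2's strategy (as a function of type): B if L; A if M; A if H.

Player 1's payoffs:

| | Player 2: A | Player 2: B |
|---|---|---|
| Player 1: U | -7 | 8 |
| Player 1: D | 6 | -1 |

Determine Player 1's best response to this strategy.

E[U] = 0.2·(8) + 0.6·(-7) + 0.2·(-7) = -4
E[D] = 0.2·(-1) + 0.6·(6) + 0.2·(6) = 4.6
Best response: D (4.6 is the largest).

D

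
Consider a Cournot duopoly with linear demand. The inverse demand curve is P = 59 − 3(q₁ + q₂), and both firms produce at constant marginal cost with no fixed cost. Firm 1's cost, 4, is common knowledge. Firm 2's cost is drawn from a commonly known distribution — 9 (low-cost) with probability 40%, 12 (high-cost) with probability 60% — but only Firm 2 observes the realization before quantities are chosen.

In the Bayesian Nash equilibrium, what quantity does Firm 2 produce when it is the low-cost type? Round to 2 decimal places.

4.90

Type-c best response for Firm 2: q₂(c) = (59 − c)/6 − q₁/2.
Firm 1 maximizes expected profit; its first-order condition is 59 − 6q₁ − 3E[q₂] − 4 = 0.
Substituting E[q₂] and solving: E[c₂] = 10.8, so q₁ = (59 − 2·4 + 10.8)/9 = 6.86667.
q₂(low-cost) = (59 − 9 − 3·6.86667)/6 = 4.9.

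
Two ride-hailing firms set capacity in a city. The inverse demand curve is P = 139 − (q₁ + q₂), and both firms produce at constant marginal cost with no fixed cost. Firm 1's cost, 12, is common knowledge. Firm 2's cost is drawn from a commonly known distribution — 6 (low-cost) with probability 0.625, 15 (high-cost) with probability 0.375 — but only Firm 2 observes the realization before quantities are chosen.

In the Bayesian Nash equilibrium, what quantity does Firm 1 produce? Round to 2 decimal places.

Firm 2 with cost c maximizes (139 − (q₁+q₂) − c)·q₂, giving q₂(c) = (139 − c − q₁)/2.
E[c₂] = 0.625·6 + 0.375·15 = 9.375
Firm 1's FOC against E[q₂] yields q₁ = (139 − 2·12 + E[c₂])/3 = (139 − 24 + 9.375)/3 = 41.4583.

41.46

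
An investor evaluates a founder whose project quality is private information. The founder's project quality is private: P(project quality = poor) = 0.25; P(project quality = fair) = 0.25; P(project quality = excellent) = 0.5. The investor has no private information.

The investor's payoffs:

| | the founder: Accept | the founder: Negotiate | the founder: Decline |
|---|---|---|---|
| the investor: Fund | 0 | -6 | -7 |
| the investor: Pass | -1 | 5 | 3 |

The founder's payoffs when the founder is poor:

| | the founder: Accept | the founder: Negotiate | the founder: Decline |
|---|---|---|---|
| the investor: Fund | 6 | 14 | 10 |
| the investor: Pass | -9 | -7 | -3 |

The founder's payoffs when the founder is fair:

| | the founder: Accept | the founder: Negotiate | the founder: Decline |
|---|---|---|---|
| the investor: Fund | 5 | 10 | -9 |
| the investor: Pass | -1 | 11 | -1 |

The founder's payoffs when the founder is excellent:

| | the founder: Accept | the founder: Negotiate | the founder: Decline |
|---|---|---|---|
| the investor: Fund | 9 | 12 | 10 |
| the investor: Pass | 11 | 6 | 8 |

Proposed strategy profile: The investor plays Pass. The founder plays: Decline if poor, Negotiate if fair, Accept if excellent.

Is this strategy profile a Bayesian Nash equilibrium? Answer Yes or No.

Yes

A profile is a BNE iff every type of every player is best-responding given beliefs about the other side.
The investor plays Pass: E[Pass] = 0.25·(3) + 0.25·(5) + 0.5·(-1) = 1.5; E[Fund] = -3.25. Best-responding. ✓
The founder (project quality poor), facing Pass: Accept gives -9, Negotiate gives -7, Decline gives -3. Proposed Decline is best. ✓
The founder (project quality fair), facing Pass: Accept gives -1, Negotiate gives 11, Decline gives -1. Proposed Negotiate is best. ✓
The founder (project quality excellent), facing Pass: Accept gives 11, Negotiate gives 6, Decline gives 8. Proposed Accept is best. ✓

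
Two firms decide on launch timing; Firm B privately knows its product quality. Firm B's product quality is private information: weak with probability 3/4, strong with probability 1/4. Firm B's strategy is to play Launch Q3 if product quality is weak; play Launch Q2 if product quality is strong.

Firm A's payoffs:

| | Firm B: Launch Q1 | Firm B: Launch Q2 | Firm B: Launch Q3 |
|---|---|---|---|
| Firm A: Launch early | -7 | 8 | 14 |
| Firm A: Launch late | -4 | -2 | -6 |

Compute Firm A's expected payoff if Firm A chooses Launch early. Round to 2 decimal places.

12.50

Take the expectation over Firm B's product quality, weighting each type's action by its prior probability.
E[Launch early] = 3/4·14 + 1/4·8 = 21/2 + 2 = 25/2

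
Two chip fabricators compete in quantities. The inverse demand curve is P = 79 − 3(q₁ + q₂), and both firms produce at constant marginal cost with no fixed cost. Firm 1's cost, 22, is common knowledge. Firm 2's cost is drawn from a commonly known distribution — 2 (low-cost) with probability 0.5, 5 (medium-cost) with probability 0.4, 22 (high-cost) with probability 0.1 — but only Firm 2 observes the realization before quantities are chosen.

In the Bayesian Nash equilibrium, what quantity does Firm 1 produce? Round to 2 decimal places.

Each type of Firm 2 best-responds to q₁; Firm 1 best-responds to the expected q₂ over Firm 2's types.
Firm 2 with cost c maximizes (79 − 3(q₁+q₂) − c)·q₂, giving q₂(c) = (79 − c − 3q₁)/6.
E[c₂] = 0.5·2 + 0.4·5 + 0.1·22 = 5.2
Firm 1's FOC against E[q₂] yields q₁ = (79 − 2·22 + E[c₂])/9 = (79 − 44 + 5.2)/9 = 4.46667.

4.47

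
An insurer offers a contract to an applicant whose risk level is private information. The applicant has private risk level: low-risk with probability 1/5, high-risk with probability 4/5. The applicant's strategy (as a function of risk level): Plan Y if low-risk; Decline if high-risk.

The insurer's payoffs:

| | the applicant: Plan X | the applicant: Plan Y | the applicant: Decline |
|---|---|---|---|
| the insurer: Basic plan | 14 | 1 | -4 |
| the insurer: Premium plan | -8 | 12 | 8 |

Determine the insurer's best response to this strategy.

Premium plan

E[Basic plan] = 1/5·(1) + 4/5·(-4) = -3
E[Premium plan] = 1/5·(12) + 4/5·(8) = 44/5
Best response: Premium plan (44/5 is the largest).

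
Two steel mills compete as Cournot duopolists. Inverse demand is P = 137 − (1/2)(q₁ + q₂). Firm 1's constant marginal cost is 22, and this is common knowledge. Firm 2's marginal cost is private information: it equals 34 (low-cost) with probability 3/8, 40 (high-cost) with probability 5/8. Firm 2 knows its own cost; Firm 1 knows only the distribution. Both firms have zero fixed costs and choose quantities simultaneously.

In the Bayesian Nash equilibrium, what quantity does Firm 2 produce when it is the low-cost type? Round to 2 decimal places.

59.42

Type-c best response for Firm 2: q₂(c) = (137 − c) − q₁/2.
Firm 1 maximizes expected profit; its first-order condition is 137 − q₁ − (1/2)E[q₂] − 22 = 0.
Substituting E[q₂] and solving: E[c₂] = 37.75, so q₁ = (137 − 2·22 + 37.75)/(3/2) = 87.1667.
q₂(low-cost) = (137 − 34 − (1/2)·87.1667) = 59.4167.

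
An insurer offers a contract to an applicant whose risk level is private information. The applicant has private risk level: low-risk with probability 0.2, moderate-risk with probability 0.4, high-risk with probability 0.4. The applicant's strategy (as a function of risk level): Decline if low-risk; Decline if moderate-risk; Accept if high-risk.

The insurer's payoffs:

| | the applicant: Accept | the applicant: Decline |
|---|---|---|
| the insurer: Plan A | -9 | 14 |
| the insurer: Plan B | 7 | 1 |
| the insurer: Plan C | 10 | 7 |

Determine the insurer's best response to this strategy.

Plan C

E[Plan A] = 0.2·(14) + 0.4·(14) + 0.4·(-9) = 4.8
E[Plan B] = 0.2·(1) + 0.4·(1) + 0.4·(7) = 3.4
E[Plan C] = 0.2·(7) + 0.4·(7) + 0.4·(10) = 8.2
Best response: Plan C (8.2 is the largest).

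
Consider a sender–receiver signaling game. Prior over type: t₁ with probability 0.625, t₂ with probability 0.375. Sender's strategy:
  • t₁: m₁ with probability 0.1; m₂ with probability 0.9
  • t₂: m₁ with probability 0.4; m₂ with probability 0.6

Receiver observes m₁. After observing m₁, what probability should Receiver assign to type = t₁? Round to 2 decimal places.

0.29

Apply Bayes' rule using the sender's strategy as the likelihood.
P(m₁) = 0.625·0.1 + 0.375·0.4 = 0.2125
P(t₁ | m₁) = (0.625·0.1) / 0.2125 = 0.0625 / 0.2125 = 0.294118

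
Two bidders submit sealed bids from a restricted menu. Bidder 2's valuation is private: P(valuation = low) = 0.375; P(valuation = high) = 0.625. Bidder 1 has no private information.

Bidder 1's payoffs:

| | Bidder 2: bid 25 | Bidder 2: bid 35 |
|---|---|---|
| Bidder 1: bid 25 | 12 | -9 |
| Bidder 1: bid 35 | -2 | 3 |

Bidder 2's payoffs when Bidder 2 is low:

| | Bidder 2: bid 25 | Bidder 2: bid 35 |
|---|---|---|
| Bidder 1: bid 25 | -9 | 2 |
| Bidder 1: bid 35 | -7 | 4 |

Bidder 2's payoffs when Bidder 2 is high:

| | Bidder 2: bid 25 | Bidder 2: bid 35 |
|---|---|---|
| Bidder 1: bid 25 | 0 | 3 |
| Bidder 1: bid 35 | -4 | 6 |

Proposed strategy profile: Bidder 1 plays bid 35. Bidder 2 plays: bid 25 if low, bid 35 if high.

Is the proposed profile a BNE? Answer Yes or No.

Bidder 1 plays bid 35: E[bid 35] = 0.375·(-2) + 0.625·(3) = 1.125; E[bid 25] = -1.125. Best-responding. ✓
Bidder 2 (valuation low), facing bid 35: bid 25 gives -7, bid 35 gives 4. Proposed bid 25 is not best — profitable deviation exists. ✗
Bidder 2 (valuation high), facing bid 35: bid 25 gives -4, bid 35 gives 6. Proposed bid 35 is best. ✓

No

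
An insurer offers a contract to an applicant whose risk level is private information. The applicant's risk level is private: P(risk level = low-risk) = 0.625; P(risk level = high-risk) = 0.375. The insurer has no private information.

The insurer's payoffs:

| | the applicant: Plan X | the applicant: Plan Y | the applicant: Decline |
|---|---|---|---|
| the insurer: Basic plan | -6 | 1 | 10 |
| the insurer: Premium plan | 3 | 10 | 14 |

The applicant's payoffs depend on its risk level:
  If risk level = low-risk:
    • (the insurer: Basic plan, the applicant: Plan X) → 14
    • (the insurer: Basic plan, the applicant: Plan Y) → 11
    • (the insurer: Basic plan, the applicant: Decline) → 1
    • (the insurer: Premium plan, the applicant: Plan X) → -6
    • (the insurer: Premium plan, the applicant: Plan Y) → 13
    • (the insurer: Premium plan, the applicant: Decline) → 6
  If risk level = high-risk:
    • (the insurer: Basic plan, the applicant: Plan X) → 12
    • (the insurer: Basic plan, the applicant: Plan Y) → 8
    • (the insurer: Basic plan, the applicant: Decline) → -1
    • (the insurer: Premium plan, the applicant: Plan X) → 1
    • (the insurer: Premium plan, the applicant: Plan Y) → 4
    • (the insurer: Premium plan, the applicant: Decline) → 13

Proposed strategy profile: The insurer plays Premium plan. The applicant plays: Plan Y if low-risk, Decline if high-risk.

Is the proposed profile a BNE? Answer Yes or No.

The insurer plays Premium plan: E[Premium plan] = 0.625·(10) + 0.375·(14) = 11.5; E[Basic plan] = 4.375. Best-responding. ✓
The applicant (risk level low-risk), facing Premium plan: Plan X gives -6, Plan Y gives 13, Decline gives 6. Proposed Plan Y is best. ✓
The applicant (risk level high-risk), facing Premium plan: Plan X gives 1, Plan Y gives 4, Decline gives 13. Proposed Decline is best. ✓

Yes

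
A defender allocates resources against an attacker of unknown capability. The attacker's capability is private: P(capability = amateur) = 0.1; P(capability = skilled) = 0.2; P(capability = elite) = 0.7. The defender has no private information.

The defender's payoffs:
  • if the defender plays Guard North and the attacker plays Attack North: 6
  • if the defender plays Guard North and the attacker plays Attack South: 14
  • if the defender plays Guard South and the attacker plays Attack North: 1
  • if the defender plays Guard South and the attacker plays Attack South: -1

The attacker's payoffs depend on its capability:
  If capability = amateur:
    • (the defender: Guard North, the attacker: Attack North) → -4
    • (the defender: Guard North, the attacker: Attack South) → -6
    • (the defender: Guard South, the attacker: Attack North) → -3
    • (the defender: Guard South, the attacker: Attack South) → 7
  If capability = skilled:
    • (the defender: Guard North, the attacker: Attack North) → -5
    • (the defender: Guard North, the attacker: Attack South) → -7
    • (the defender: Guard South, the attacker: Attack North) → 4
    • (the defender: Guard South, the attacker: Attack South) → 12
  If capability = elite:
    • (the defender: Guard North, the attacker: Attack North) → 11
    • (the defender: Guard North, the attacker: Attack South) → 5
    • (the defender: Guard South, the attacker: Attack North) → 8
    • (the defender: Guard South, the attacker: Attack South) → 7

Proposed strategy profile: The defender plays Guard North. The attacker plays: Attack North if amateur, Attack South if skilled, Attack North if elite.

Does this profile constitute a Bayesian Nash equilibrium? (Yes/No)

The defender plays Guard North: E[Guard North] = 0.1·(6) + 0.2·(14) + 0.7·(6) = 7.6; E[Guard South] = 0.6. Best-responding. ✓
The attacker (capability amateur), facing Guard North: Attack North gives -4, Attack South gives -6. Proposed Attack North is best. ✓
The attacker (capability skilled), facing Guard North: Attack North gives -5, Attack South gives -7. Proposed Attack South is not best — profitable deviation exists. ✗
The attacker (capability elite), facing Guard North: Attack North gives 11, Attack South gives 5. Proposed Attack North is best. ✓

No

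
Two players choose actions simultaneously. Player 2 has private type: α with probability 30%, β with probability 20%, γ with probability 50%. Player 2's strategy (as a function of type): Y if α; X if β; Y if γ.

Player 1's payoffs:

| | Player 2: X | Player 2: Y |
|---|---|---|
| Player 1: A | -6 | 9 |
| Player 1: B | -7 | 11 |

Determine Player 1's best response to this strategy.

Compute Player 1's expected payoff for each action, taking the expectation over Player 2's type.
E[A] = 0.3·(9) + 0.2·(-6) + 0.5·(9) = 6
E[B] = 0.3·(11) + 0.2·(-7) + 0.5·(11) = 7.4
Best response: B (7.4 is the largest).

B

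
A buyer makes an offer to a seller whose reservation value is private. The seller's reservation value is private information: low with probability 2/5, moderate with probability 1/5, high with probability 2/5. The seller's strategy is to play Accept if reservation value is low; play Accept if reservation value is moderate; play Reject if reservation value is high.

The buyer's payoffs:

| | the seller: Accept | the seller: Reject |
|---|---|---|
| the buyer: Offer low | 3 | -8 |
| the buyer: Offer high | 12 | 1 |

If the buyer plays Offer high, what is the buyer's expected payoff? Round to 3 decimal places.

Take the expectation over the seller's reservation value, weighting each type's action by its prior probability.
E[Offer high] = 2/5·12 + 1/5·12 + 2/5·1 = 24/5 + 12/5 + 2/5 = 38/5

7.600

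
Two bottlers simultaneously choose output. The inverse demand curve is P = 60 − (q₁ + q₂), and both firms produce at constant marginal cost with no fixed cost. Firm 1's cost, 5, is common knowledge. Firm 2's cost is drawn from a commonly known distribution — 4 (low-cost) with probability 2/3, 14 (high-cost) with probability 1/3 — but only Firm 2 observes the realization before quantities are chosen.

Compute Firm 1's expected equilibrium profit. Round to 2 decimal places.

Type-c best response for Firm 2: q₂(c) = (60 − c)/2 − q₁/2.
Firm 1 maximizes expected profit; its first-order condition is 60 − 2q₁ − E[q₂] − 5 = 0.
Substituting E[q₂] and solving: E[c₂] = 7.33333, so q₁ = (60 − 2·5 + 7.33333)/3 = 19.1111.
E[P] = 60 − (q₁ + E[q₂]) = 24.1111; Firm 1's expected profit = (E[P] − 5)·q₁ = (24.1111 − 5)·19.1111 = 365.235.

365.23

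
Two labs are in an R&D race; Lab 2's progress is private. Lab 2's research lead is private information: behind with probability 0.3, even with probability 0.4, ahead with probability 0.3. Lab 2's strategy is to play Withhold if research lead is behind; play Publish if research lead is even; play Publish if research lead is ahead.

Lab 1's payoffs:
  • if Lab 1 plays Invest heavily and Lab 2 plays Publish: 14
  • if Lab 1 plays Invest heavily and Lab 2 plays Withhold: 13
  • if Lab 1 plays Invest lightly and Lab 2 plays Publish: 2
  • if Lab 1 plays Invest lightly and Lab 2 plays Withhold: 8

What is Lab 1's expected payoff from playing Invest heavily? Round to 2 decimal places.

E[Invest heavily] = 0.3·13 + 0.4·14 + 0.3·14 = 3.9 + 5.6 + 4.2 = 13.7

13.70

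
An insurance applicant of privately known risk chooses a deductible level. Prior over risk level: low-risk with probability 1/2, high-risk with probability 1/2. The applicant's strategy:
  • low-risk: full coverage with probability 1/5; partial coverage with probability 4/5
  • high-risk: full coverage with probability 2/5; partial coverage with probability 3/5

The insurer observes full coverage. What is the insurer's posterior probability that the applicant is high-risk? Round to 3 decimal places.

0.667

Apply Bayes' rule using the sender's strategy as the likelihood.
P(full coverage) = (1/2)·(1/5) + (1/2)·(2/5) = 3/10
P(high-risk | full coverage) = ((1/2)·(2/5)) / (3/10) = (1/5) / (3/10) = 2/3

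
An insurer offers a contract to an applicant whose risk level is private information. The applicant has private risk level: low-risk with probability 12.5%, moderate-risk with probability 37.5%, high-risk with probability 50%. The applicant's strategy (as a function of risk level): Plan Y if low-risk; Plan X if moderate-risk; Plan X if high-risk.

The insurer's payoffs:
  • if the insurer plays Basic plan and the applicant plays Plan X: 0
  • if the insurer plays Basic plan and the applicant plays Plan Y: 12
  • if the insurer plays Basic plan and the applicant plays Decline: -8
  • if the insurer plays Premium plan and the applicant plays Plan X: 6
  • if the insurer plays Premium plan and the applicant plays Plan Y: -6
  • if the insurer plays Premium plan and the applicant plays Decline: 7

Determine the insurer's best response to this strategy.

Premium plan

Compute the insurer's expected payoff for each action, taking the expectation over the applicant's type.
E[Basic plan] = 0.125·(12) + 0.375·(0) + 0.5·(0) = 1.5
E[Premium plan] = 0.125·(-6) + 0.375·(6) + 0.5·(6) = 4.5
Best response: Premium plan (4.5 is the largest).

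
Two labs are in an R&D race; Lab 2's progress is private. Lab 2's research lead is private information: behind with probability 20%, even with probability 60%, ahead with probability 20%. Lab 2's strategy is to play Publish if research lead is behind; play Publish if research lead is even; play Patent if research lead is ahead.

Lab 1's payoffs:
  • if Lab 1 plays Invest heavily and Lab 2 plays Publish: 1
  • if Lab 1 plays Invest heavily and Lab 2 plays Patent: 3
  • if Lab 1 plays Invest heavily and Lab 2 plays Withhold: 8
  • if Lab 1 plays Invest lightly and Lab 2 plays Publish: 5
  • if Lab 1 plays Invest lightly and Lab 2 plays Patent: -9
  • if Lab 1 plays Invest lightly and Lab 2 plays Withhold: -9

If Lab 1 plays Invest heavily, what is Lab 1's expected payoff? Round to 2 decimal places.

1.40

Take the expectation over Lab 2's research lead, weighting each type's action by its prior probability.
E[Invest heavily] = 0.2·1 + 0.6·1 + 0.2·3 = 0.2 + 0.6 + 0.6 = 1.4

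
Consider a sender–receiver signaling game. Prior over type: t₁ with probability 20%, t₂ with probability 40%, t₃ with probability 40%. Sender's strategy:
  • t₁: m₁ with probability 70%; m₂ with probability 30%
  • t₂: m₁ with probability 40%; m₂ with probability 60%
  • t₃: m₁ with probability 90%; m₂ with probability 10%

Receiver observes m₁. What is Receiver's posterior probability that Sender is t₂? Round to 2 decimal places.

Apply Bayes' rule using the sender's strategy as the likelihood.
P(m₁) = 0.2·0.7 + 0.4·0.4 + 0.4·0.9 = 0.66
P(t₂ | m₁) = (0.4·0.4) / 0.66 = 0.16 / 0.66 = 0.242424

0.24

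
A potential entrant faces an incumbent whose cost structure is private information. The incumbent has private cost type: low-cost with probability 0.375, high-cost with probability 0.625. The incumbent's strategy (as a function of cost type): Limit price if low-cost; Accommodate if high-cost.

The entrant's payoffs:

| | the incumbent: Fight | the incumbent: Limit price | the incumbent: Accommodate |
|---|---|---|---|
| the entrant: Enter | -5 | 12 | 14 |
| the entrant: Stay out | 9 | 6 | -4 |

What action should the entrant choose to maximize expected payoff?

Enter

E[Enter] = 0.375·(12) + 0.625·(14) = 13.25
E[Stay out] = 0.375·(6) + 0.625·(-4) = -0.25
Best response: Enter (13.25 is the largest).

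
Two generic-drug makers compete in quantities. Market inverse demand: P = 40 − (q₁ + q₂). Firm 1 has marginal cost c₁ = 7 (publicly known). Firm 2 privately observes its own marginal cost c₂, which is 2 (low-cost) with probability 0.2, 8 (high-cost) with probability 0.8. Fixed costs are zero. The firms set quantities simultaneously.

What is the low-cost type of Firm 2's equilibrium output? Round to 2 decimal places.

Type-c best response for Firm 2: q₂(c) = (40 − c)/2 − q₁/2.
Firm 1 maximizes expected profit; its first-order condition is 40 − 2q₁ − E[q₂] − 7 = 0.
Substituting E[q₂] and solving: E[c₂] = 6.8, so q₁ = (40 − 2·7 + 6.8)/3 = 10.9333.
q₂(low-cost) = (40 − 2 − 10.9333)/2 = 13.5333.

13.53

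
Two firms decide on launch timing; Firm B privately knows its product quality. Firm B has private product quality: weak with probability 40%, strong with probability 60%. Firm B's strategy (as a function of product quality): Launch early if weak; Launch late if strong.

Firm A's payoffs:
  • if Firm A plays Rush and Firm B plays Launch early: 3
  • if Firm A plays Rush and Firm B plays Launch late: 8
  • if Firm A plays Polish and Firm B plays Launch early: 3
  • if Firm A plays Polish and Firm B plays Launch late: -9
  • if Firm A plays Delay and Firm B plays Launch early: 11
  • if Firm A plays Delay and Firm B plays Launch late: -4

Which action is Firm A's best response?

Compute Firm A's expected payoff for each action, taking the expectation over Firm B's type.
E[Rush] = 0.4·(3) + 0.6·(8) = 6
E[Polish] = 0.4·(3) + 0.6·(-9) = -4.2
E[Delay] = 0.4·(11) + 0.6·(-4) = 2
Best response: Rush (6 is the largest).

Rush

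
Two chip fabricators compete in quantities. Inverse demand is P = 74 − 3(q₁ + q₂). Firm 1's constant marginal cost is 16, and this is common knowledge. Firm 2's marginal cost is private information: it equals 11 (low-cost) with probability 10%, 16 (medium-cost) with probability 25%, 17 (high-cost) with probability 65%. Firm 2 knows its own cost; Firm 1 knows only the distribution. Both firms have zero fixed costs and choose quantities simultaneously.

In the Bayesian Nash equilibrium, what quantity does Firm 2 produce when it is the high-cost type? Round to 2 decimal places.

6.27

Each type of Firm 2 best-responds to q₁; Firm 1 best-responds to the expected q₂ over Firm 2's types.
Firm 2 with cost c maximizes (74 − 3(q₁+q₂) − c)·q₂, giving q₂(c) = (74 − c − 3q₁)/6.
E[c₂] = 0.1·11 + 0.25·16 + 0.65·17 = 16.15
Firm 1's FOC against E[q₂] yields q₁ = (74 − 2·16 + E[c₂])/9 = (74 − 32 + 16.15)/9 = 6.46111.
q₂(high-cost) = (74 − 17 − 3·6.46111)/6 = 6.26944.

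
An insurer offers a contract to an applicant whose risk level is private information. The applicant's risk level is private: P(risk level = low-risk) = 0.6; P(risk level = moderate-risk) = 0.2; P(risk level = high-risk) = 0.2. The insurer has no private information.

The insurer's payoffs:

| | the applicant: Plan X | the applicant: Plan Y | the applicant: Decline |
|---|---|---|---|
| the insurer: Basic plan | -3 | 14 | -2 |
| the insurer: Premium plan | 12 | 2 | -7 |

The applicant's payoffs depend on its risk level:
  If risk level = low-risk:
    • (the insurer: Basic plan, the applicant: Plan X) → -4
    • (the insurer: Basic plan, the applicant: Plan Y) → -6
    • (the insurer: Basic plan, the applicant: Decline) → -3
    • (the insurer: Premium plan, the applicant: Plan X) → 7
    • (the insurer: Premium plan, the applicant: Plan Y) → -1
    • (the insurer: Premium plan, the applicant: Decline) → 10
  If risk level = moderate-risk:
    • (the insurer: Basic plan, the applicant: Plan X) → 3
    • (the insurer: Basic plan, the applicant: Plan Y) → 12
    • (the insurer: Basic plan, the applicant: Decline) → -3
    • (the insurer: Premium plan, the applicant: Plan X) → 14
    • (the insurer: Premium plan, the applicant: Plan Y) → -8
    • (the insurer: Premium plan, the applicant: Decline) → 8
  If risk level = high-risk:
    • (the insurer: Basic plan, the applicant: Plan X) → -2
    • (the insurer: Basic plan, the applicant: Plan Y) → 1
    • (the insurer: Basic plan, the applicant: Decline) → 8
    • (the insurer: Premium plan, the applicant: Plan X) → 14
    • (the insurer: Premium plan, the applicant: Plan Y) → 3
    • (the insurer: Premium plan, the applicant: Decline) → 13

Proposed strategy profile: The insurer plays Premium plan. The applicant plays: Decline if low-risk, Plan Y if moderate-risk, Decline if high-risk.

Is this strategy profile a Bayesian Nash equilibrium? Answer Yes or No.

The insurer plays Premium plan: E[Premium plan] = 0.6·(-7) + 0.2·(2) + 0.2·(-7) = -5.2; E[Basic plan] = 1.2. Not best-responding. ✗
The applicant (risk level low-risk), facing Premium plan: Plan X gives 7, Plan Y gives -1, Decline gives 10. Proposed Decline is best. ✓
The applicant (risk level moderate-risk), facing Premium plan: Plan X gives 14, Plan Y gives -8, Decline gives 8. Proposed Plan Y is not best — profitable deviation exists. ✗
The applicant (risk level high-risk), facing Premium plan: Plan X gives 14, Plan Y gives 3, Decline gives 13. Proposed Decline is not best — profitable deviation exists. ✗

No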